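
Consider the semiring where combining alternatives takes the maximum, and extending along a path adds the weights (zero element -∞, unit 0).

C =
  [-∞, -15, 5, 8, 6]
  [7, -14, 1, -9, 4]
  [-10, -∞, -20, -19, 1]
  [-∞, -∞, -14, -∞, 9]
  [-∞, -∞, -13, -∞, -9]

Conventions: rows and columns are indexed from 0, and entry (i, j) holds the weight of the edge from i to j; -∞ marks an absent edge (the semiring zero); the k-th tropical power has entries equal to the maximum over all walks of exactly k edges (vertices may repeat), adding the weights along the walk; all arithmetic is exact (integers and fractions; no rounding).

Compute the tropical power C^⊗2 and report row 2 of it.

C^⊗2:
  [-5, -29, -6, -14, 17]
  [-7, -8, 12, 15, 13]
  [-30, -25, -5, -2, -4]
  [-24, -∞, -4, -33, 0]
  [-23, -∞, -22, -32, -12]
Answer: row 2 of C^⊗2 = [-30, -25, -5, -2, -4]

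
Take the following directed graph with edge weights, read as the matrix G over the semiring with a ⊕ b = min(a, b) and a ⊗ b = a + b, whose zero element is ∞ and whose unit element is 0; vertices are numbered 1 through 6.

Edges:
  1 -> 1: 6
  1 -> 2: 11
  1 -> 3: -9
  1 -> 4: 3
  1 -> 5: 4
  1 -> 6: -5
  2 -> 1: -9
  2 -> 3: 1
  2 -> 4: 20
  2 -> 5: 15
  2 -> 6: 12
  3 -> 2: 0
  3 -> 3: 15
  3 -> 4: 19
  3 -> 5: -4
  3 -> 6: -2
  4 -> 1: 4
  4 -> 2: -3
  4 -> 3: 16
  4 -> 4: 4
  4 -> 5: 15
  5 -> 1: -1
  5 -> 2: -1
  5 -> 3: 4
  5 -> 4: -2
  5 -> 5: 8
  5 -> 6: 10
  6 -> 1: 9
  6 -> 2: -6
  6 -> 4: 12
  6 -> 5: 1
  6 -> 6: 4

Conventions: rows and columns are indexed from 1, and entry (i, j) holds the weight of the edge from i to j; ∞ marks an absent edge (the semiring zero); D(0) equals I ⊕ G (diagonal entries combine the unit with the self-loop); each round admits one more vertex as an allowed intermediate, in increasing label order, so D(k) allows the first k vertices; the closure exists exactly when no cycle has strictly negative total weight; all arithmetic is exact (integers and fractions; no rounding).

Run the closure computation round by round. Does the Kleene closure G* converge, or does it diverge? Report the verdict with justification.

D(0):
  [0, 11, -9, 3, 4, -5]
  [-9, 0, 1, 20, 15, 12]
  [∞, 0, 0, 19, -4, -2]
  [4, -3, 16, 0, 15, ∞]
  [-1, -1, 4, -2, 0, 10]
  [9, -6, ∞, 12, 1, 0]
D(1):
  [0, 11, -9, 3, 4, -5]
  [-9, 0, -18, -6, -5, -14]
  [∞, 0, 0, 19, -4, -2]
  [4, -3, -5, 0, 8, -1]
  [-1, -1, -10, -2, 0, -6]
  [9, -6, 0, 12, 1, 0]
Detection: at round 2, diagonal entry (3, 3) turns strictly negative.
Key observation: the cycle 3->2->1->3 has total weight 0 + (-9) + (-9), which is strictly negative.
Answer: DIVERGES — negative cycle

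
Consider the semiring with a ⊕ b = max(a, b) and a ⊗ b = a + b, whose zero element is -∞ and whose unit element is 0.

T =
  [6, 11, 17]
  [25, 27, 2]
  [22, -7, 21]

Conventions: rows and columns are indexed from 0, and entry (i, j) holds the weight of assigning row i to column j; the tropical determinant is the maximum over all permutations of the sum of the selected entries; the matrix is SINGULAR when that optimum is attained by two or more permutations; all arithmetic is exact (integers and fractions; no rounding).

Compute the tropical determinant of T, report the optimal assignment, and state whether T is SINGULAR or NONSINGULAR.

σ = (0, 1, 2): 6 + 27 + 21 = 54
σ = (0, 2, 1): 6 + 2 + (-7) = 1
σ = (1, 0, 2): 11 + 25 + 21 = 57
σ = (1, 2, 0): 11 + 2 + 22 = 35
σ = (2, 0, 1): 17 + 25 + (-7) = 35
σ = (2, 1, 0): 17 + 27 + 22 = 66
Optimal value attained by: σ = (2, 1, 0).
Answer: det⊕(T) = 66; verdict: NONSINGULAR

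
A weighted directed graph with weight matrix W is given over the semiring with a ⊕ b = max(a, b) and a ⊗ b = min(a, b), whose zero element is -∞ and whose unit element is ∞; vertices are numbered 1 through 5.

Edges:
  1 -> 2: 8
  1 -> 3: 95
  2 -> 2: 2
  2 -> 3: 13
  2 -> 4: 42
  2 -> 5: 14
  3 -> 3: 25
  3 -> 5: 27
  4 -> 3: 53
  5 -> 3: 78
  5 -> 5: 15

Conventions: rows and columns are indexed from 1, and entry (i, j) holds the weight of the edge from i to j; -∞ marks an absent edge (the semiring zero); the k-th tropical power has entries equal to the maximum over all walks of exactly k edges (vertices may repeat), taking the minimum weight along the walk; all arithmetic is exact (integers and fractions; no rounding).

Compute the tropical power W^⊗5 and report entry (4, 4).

W^⊗2:
  [-∞, 2, 25, 8, 27]
  [-∞, 2, 42, 2, 14]
  [-∞, -∞, 27, -∞, 25]
  [-∞, -∞, 25, -∞, 27]
  [-∞, -∞, 25, -∞, 27]
W^⊗3:
  [-∞, 2, 27, 2, 25]
  [-∞, 2, 25, 2, 27]
  [-∞, -∞, 25, -∞, 27]
  [-∞, -∞, 27, -∞, 25]
  [-∞, -∞, 27, -∞, 25]
W^⊗4:
  [-∞, 2, 25, 2, 27]
  [-∞, 2, 27, 2, 25]
  [-∞, -∞, 27, -∞, 25]
  [-∞, -∞, 25, -∞, 27]
  [-∞, -∞, 25, -∞, 27]
W^⊗5:
  [-∞, 2, 27, 2, 25]
  [-∞, 2, 25, 2, 27]
  [-∞, -∞, 25, -∞, 27]
  [-∞, -∞, 27, -∞, 25]
  [-∞, -∞, 27, -∞, 25]
Key observation: no walk of exactly 5 edges connects these vertices, so the entry is the semiring zero.
Answer: (W^⊗5)[4][4] = -∞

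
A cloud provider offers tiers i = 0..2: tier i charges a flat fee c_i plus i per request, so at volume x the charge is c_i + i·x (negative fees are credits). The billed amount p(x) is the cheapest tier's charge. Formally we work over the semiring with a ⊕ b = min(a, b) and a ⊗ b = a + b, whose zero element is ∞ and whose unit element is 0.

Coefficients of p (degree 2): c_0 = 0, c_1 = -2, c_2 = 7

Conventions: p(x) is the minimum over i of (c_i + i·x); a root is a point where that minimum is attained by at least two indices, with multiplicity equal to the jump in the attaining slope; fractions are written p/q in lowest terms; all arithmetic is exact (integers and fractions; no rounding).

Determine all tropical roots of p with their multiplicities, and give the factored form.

hull edge (i=0, c=0) to (i=1, c=-2): slope -2, span 1
hull edge (i=1, c=-2) to (i=2, c=7): slope 9, span 1
Factored form: p(x) = 7 ⊗ (x ⊕ (-9)) ⊗ (x ⊕ 2)
Answer: roots = -9 (mult 1), 2 (mult 1)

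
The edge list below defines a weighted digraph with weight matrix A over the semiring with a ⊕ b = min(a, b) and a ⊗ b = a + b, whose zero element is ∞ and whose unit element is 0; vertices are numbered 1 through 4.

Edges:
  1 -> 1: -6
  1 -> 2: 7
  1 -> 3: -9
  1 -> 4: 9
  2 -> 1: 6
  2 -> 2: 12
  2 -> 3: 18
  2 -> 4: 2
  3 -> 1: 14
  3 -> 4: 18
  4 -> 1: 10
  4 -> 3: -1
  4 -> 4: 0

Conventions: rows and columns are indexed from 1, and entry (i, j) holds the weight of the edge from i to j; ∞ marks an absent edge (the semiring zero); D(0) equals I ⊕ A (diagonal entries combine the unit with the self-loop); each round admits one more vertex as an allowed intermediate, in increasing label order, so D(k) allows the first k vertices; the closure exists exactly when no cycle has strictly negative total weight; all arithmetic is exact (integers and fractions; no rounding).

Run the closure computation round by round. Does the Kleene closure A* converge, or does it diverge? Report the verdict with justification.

Detection: at round 0, diagonal entry (1, 1) turns strictly negative.
Key observation: the cycle 1->1 has total weight (-6), which is strictly negative.
Answer: DIVERGES — negative cycle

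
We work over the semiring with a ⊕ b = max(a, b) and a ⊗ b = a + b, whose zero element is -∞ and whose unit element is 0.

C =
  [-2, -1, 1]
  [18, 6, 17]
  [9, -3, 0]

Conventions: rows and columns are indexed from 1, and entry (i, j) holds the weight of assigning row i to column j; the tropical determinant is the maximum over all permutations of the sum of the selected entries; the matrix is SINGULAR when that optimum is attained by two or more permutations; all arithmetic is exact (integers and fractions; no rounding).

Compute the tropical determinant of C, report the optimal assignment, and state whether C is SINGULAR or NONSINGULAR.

σ = (1, 2, 3): (-2) + 6 + 0 = 4
σ = (1, 3, 2): (-2) + 17 + (-3) = 12
σ = (2, 1, 3): (-1) + 18 + 0 = 17
σ = (2, 3, 1): (-1) + 17 + 9 = 25
σ = (3, 1, 2): 1 + 18 + (-3) = 16
σ = (3, 2, 1): 1 + 6 + 9 = 16
Optimal value attained by: σ = (2, 3, 1).
Answer: det⊕(C) = 25; verdict: NONSINGULAR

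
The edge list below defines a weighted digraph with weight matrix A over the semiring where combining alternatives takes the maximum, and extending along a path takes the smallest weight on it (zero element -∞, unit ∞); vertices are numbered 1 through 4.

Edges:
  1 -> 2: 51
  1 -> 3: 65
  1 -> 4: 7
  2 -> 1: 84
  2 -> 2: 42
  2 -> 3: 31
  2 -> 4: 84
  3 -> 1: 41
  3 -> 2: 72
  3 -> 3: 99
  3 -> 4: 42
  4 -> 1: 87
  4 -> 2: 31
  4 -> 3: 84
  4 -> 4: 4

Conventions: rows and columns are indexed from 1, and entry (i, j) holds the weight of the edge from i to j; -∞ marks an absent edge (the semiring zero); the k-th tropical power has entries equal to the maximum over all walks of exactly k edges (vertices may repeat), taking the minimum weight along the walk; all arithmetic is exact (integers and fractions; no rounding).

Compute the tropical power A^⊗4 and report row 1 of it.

A^⊗2:
  [51, 65, 65, 51]
  [84, 51, 84, 42]
  [72, 72, 99, 72]
  [41, 72, 84, 42]
A^⊗3:
  [65, 65, 65, 65]
  [51, 72, 84, 51]
  [72, 72, 99, 72]
  [72, 72, 84, 72]
A^⊗4:
  [65, 65, 65, 65]
  [72, 72, 84, 72]
  [72, 72, 99, 72]
  [72, 72, 84, 72]
Answer: row 1 of A^⊗4 = [65, 65, 65, 65]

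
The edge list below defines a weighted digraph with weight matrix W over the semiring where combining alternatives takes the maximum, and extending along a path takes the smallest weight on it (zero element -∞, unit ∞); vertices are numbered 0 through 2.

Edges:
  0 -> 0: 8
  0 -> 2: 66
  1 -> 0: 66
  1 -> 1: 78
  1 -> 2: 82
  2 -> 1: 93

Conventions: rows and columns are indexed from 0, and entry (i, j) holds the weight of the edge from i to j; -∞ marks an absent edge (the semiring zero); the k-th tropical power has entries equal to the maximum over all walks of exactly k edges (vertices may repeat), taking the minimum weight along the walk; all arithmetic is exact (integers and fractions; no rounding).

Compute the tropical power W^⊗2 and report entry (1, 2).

W^⊗2:
  [8, 66, 8]
  [66, 82, 78]
  [66, 78, 82]
Key observation: the optimum is the walk 1->1->2, with weight 78 min 82 = 78.
Optimal value attained by: walk 1->1->2.
Answer: (W^⊗2)[1][2] = 78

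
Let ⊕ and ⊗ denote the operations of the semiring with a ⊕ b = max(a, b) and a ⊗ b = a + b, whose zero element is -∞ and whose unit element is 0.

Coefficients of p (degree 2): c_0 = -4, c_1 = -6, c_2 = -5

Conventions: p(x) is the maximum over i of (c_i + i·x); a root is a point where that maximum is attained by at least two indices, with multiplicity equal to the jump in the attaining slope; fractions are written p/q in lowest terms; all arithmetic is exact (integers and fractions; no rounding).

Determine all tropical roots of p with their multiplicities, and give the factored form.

hull edge (i=0, c=-4) to (i=2, c=-5): slope -1/2, span 2
Factored form: p(x) = -5 ⊗ (x ⊕ 1/2) ⊗ (x ⊕ 1/2)
Answer: roots = 1/2 (mult 2)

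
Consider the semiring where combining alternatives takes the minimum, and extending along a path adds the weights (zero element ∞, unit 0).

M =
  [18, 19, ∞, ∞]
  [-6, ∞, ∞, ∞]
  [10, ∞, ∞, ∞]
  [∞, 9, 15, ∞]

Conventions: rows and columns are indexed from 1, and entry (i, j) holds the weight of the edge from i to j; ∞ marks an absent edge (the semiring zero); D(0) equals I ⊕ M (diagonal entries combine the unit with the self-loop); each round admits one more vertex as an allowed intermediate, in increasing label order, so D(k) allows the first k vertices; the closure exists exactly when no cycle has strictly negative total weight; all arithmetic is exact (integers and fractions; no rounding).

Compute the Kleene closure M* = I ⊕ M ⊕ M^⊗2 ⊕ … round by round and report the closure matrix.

D(0):
  [0, 19, ∞, ∞]
  [-6, 0, ∞, ∞]
  [10, ∞, 0, ∞]
  [∞, 9, 15, 0]
D(1):
  [0, 19, ∞, ∞]
  [-6, 0, ∞, ∞]
  [10, 29, 0, ∞]
  [∞, 9, 15, 0]
D(2):
  [0, 19, ∞, ∞]
  [-6, 0, ∞, ∞]
  [10, 29, 0, ∞]
  [3, 9, 15, 0]
D(3):
  [0, 19, ∞, ∞]
  [-6, 0, ∞, ∞]
  [10, 29, 0, ∞]
  [3, 9, 15, 0]
D(4):
  [0, 19, ∞, ∞]
  [-6, 0, ∞, ∞]
  [10, 29, 0, ∞]
  [3, 9, 15, 0]
Answer: M* = [[0, 19, ∞, ∞], [-6, 0, ∞, ∞], [10, 29, 0, ∞], [3, 9, 15, 0]]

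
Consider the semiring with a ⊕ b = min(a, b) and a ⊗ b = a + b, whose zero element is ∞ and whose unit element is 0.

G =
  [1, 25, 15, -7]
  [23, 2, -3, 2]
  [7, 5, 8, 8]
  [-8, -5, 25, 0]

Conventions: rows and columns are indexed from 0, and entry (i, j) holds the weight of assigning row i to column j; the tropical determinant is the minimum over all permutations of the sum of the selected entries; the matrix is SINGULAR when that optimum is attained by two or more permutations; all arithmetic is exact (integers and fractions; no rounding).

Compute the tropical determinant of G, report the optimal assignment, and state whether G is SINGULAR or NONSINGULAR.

σ = (0, 1, 2, 3): 1 + 2 + 8 + 0 = 11
σ = (0, 1, 3, 2): 1 + 2 + 8 + 25 = 36
σ = (0, 2, 1, 3): 1 + (-3) + 5 + 0 = 3
σ = (0, 2, 3, 1): 1 + (-3) + 8 + (-5) = 1
σ = (0, 3, 1, 2): 1 + 2 + 5 + 25 = 33
σ = (0, 3, 2, 1): 1 + 2 + 8 + (-5) = 6
σ = (1, 0, 2, 3): 25 + 23 + 8 + 0 = 56
σ = (1, 0, 3, 2): 25 + 23 + 8 + 25 = 81
σ = (1, 2, 0, 3): 25 + (-3) + 7 + 0 = 29
σ = (1, 2, 3, 0): 25 + (-3) + 8 + (-8) = 22
σ = (1, 3, 0, 2): 25 + 2 + 7 + 25 = 59
σ = (1, 3, 2, 0): 25 + 2 + 8 + (-8) = 27
σ = (2, 0, 1, 3): 15 + 23 + 5 + 0 = 43
σ = (2, 0, 3, 1): 15 + 23 + 8 + (-5) = 41
σ = (2, 1, 0, 3): 15 + 2 + 7 + 0 = 24
σ = (2, 1, 3, 0): 15 + 2 + 8 + (-8) = 17
σ = (2, 3, 0, 1): 15 + 2 + 7 + (-5) = 19
σ = (2, 3, 1, 0): 15 + 2 + 5 + (-8) = 14
σ = (3, 0, 1, 2): (-7) + 23 + 5 + 25 = 46
σ = (3, 0, 2, 1): (-7) + 23 + 8 + (-5) = 19
σ = (3, 1, 0, 2): (-7) + 2 + 7 + 25 = 27
σ = (3, 1, 2, 0): (-7) + 2 + 8 + (-8) = -5
σ = (3, 2, 0, 1): (-7) + (-3) + 7 + (-5) = -8
σ = (3, 2, 1, 0): (-7) + (-3) + 5 + (-8) = -13
Optimal value attained by: σ = (3, 2, 1, 0).
Answer: det⊕(G) = -13; verdict: NONSINGULAR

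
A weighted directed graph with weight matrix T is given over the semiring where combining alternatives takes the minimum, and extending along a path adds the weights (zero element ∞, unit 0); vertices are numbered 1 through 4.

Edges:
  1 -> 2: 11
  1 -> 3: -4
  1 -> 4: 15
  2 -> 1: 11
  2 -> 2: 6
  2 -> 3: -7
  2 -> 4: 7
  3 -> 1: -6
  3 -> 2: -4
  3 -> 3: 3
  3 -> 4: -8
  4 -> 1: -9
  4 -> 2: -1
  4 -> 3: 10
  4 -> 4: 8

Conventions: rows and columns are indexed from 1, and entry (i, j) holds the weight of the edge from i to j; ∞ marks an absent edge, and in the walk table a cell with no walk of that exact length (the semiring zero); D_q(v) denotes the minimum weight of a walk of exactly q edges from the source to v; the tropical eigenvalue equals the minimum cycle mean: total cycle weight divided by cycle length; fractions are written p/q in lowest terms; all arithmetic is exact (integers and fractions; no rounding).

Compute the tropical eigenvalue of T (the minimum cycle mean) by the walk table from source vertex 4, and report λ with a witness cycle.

q=0: [∞, ∞, ∞, 0]
q=1: [-9, -1, 10, 8]
q=2: [-1, 2, -13, 2]
q=3: [-19, -17, -10, -21]
q=4: [-30, -22, -24, -18]
Optimal cycle mean attained by: cycle 1->3->4->1, total (-4) + (-8) + (-9), length 3.
Answer: λ = -7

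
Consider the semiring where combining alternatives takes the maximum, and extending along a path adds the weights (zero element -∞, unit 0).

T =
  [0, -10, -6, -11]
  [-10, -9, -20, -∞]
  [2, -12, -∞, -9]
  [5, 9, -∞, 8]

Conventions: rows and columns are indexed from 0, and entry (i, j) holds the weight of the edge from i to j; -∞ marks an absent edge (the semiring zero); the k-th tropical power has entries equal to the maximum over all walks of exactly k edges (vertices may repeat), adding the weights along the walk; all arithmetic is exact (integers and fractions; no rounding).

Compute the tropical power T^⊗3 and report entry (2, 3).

T^⊗2:
  [0, -2, -6, -3]
  [-10, -18, -16, -21]
  [2, 0, -4, -1]
  [13, 17, -1, 16]
T^⊗3:
  [2, 6, -6, 5]
  [-10, -12, -16, -13]
  [4, 8, -4, 7]
  [21, 25, 7, 24]
Key observation: the optimum is the walk 2->3->3->3, with weight (-9) + 8 + 8 = 7.
Optimal value attained by: walk 2->3->3->3.
Answer: (T^⊗3)[2][3] = 7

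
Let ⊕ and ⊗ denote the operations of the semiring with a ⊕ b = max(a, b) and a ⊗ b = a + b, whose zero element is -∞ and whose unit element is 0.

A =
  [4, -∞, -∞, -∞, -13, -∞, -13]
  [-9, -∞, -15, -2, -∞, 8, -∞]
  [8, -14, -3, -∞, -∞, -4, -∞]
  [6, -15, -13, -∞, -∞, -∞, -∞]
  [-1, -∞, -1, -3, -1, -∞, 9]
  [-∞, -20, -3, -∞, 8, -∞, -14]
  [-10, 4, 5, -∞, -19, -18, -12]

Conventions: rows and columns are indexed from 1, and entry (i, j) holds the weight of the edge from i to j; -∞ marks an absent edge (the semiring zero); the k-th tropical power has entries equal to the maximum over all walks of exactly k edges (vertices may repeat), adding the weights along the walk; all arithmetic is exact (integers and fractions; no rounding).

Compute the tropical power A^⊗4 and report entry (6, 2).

A^⊗2:
  [8, -9, -8, -16, -9, -31, -4]
  [4, -12, 5, -∞, 16, -19, -6]
  [12, -17, -6, -16, 4, -6, -5]
  [10, -27, -16, -17, -7, -7, -7]
  [7, 13, 14, -4, -2, -5, 8]
  [7, -10, 7, 5, 7, -7, 17]
  [13, -8, 2, 2, -10, 12, -10]
A^⊗3:
  [12, 0, 1, -11, -5, -1, 0]
  [15, -2, 15, 13, 15, 1, 25]
  [16, -1, 3, 1, 3, -9, 13]
  [14, -3, -2, -10, 1, -19, 2]
  [22, 12, 13, 11, 3, 21, 7]
  [15, 21, 22, 4, 6, 3, 16]
  [17, -6, 9, -10, 20, 0, 0]
A^⊗4:
  [16, 4, 5, -2, 7, 8, 4]
  [23, 29, 30, 12, 14, 11, 24]
  [20, 17, 18, 0, 3, 7, 12]
  [18, 6, 7, -2, 1, 5, 10]
  [26, 11, 18, 10, 29, 20, 12]
  [30, 20, 21, 19, 11, 29, 15]
  [21, 4, 19, 17, 19, 5, 29]
Key observation: the optimum is the walk 6->5->5->7->2, with weight 8 + (-1) + 9 + 4 = 20.
Optimal value attained by: walk 6->5->5->7->2.
Answer: (A^⊗4)[6][2] = 20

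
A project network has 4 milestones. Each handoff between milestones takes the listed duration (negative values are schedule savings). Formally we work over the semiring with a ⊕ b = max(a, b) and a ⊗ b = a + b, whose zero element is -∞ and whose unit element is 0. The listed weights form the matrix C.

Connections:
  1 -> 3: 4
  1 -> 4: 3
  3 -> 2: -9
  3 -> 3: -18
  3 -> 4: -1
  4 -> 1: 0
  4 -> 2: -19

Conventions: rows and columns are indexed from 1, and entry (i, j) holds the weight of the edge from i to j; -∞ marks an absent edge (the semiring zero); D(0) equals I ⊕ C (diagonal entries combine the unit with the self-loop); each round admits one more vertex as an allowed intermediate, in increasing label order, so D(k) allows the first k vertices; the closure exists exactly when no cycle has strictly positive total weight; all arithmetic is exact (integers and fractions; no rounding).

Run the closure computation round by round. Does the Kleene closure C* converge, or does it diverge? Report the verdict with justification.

D(0):
  [0, -∞, 4, 3]
  [-∞, 0, -∞, -∞]
  [-∞, -9, 0, -1]
  [0, -19, -∞, 0]
Detection: at round 1, diagonal entry (4, 4) turns strictly positive.
Key observation: the cycle 4->1->4 has total weight 0 + 3, which is strictly positive.
Answer: DIVERGES — positive cycle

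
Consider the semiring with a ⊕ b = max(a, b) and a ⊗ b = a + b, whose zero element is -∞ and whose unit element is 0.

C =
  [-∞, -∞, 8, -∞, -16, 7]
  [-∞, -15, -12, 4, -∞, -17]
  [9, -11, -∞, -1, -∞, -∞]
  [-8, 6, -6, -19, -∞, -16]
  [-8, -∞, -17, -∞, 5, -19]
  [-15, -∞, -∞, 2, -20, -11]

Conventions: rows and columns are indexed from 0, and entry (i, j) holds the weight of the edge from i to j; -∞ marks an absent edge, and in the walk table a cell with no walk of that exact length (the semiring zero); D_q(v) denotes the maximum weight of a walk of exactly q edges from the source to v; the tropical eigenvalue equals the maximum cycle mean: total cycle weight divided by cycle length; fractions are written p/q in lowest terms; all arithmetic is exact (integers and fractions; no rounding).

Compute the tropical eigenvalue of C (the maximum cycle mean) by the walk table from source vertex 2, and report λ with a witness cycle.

q=0: [-∞, -∞, 0, -∞, -∞, -∞]
q=1: [9, -11, -∞, -1, -∞, -∞]
q=2: [-9, 5, 17, -7, -7, 16]
q=3: [26, 6, -1, 18, -2, 5]
q=4: [10, 24, 34, 10, 10, 33]
q=5: [43, 23, 18, 35, 15, 22]
q=6: [27, 41, 51, 27, 27, 50]
Optimal cycle mean attained by: cycle 0->2->0, total 8 + 9, length 2.
Answer: λ = 17/2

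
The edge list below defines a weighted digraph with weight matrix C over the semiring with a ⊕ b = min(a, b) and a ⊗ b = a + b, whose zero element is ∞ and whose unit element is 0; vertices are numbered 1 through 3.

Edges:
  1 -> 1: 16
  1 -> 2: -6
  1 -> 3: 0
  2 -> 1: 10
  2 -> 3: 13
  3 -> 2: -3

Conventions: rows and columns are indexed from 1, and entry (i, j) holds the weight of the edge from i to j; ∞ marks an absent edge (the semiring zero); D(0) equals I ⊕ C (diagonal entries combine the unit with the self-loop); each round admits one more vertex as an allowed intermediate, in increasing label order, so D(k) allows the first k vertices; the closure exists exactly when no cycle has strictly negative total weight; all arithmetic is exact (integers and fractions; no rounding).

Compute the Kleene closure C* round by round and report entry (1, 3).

D(0):
  [0, -6, 0]
  [10, 0, 13]
  [∞, -3, 0]
D(1):
  [0, -6, 0]
  [10, 0, 10]
  [∞, -3, 0]
D(2):
  [0, -6, 0]
  [10, 0, 10]
  [7, -3, 0]
D(3):
  [0, -6, 0]
  [10, 0, 10]
  [7, -3, 0]
Answer: C*[1][3] = 0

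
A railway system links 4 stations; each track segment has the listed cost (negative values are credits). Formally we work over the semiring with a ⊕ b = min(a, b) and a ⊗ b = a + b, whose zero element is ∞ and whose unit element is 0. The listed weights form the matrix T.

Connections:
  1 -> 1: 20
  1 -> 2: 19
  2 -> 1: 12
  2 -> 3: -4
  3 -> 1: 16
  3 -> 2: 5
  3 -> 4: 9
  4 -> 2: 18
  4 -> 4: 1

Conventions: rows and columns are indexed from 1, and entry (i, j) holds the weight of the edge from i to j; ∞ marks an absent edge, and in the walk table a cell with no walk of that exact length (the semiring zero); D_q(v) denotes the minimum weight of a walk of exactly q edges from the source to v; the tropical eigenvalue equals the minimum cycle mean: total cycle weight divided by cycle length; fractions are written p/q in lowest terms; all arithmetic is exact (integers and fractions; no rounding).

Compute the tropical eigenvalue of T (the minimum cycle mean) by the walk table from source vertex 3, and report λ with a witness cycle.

q=0: [∞, ∞, 0, ∞]
q=1: [16, 5, ∞, 9]
q=2: [17, 27, 1, 10]
q=3: [17, 6, 23, 10]
q=4: [18, 28, 2, 11]
Optimal cycle mean attained by: cycle 2->3->2, total (-4) + 5, length 2.
Answer: λ = 1/2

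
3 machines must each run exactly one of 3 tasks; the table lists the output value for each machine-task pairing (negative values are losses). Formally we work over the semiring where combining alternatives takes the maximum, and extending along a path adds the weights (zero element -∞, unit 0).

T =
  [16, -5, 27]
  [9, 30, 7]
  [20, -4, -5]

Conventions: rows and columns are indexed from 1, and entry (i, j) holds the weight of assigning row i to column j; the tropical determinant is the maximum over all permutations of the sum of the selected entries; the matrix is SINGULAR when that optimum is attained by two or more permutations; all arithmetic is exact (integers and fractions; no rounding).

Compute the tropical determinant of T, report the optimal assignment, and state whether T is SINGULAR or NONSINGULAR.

σ = (1, 2, 3): 16 + 30 + (-5) = 41
σ = (1, 3, 2): 16 + 7 + (-4) = 19
σ = (2, 1, 3): (-5) + 9 + (-5) = -1
σ = (2, 3, 1): (-5) + 7 + 20 = 22
σ = (3, 1, 2): 27 + 9 + (-4) = 32
σ = (3, 2, 1): 27 + 30 + 20 = 77
Optimal value attained by: σ = (3, 2, 1).
Answer: det⊕(T) = 77; verdict: NONSINGULAR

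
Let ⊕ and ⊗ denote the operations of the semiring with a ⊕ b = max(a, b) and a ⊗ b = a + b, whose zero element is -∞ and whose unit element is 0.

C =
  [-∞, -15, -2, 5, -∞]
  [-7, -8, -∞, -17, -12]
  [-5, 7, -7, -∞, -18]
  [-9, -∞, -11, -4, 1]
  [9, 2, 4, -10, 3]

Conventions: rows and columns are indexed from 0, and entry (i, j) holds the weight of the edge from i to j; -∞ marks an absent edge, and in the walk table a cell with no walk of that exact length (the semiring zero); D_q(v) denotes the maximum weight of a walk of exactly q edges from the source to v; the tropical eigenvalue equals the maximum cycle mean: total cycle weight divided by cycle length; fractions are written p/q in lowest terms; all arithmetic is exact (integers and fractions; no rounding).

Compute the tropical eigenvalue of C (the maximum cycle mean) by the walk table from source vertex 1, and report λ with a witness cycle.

q=0: [-∞, 0, -∞, -∞, -∞]
q=1: [-7, -8, -∞, -17, -12]
q=2: [-3, -10, -8, -2, -9]
q=3: [0, -1, -5, 2, -1]
q=4: [8, 2, 3, 5, 3]
q=5: [12, 10, 7, 13, 6]
Optimal cycle mean attained by: cycle 0->3->4->0, total 5 + 1 + 9, length 3.
Answer: λ = 5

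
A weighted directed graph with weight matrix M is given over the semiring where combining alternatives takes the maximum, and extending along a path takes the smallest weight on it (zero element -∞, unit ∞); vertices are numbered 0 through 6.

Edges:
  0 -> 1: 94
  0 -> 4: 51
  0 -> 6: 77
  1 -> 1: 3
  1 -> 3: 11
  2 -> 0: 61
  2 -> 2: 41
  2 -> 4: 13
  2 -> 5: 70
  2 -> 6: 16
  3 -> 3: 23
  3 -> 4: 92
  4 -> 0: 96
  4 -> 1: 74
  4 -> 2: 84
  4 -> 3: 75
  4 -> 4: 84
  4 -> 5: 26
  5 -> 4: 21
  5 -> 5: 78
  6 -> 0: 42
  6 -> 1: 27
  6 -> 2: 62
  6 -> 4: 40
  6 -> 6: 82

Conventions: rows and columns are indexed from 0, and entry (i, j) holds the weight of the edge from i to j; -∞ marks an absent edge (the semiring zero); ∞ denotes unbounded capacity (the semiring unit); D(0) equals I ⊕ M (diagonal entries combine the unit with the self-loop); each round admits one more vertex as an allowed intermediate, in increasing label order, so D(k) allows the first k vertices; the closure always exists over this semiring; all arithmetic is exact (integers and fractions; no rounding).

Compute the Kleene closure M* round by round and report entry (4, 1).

D(0):
  [∞, 94, -∞, -∞, 51, -∞, 77]
  [-∞, ∞, -∞, 11, -∞, -∞, -∞]
  [61, -∞, ∞, -∞, 13, 70, 16]
  [-∞, -∞, -∞, ∞, 92, -∞, -∞]
  [96, 74, 84, 75, ∞, 26, -∞]
  [-∞, -∞, -∞, -∞, 21, ∞, -∞]
  [42, 27, 62, -∞, 40, -∞, ∞]
D(1):
  [∞, 94, -∞, -∞, 51, -∞, 77]
  [-∞, ∞, -∞, 11, -∞, -∞, -∞]
  [61, 61, ∞, -∞, 51, 70, 61]
  [-∞, -∞, -∞, ∞, 92, -∞, -∞]
  [96, 94, 84, 75, ∞, 26, 77]
  [-∞, -∞, -∞, -∞, 21, ∞, -∞]
  [42, 42, 62, -∞, 42, -∞, ∞]
D(2):
  [∞, 94, -∞, 11, 51, -∞, 77]
  [-∞, ∞, -∞, 11, -∞, -∞, -∞]
  [61, 61, ∞, 11, 51, 70, 61]
  [-∞, -∞, -∞, ∞, 92, -∞, -∞]
  [96, 94, 84, 75, ∞, 26, 77]
  [-∞, -∞, -∞, -∞, 21, ∞, -∞]
  [42, 42, 62, 11, 42, -∞, ∞]
D(3):
  [∞, 94, -∞, 11, 51, -∞, 77]
  [-∞, ∞, -∞, 11, -∞, -∞, -∞]
  [61, 61, ∞, 11, 51, 70, 61]
  [-∞, -∞, -∞, ∞, 92, -∞, -∞]
  [96, 94, 84, 75, ∞, 70, 77]
  [-∞, -∞, -∞, -∞, 21, ∞, -∞]
  [61, 61, 62, 11, 51, 62, ∞]
D(4):
  [∞, 94, -∞, 11, 51, -∞, 77]
  [-∞, ∞, -∞, 11, 11, -∞, -∞]
  [61, 61, ∞, 11, 51, 70, 61]
  [-∞, -∞, -∞, ∞, 92, -∞, -∞]
  [96, 94, 84, 75, ∞, 70, 77]
  [-∞, -∞, -∞, -∞, 21, ∞, -∞]
  [61, 61, 62, 11, 51, 62, ∞]
D(5):
  [∞, 94, 51, 51, 51, 51, 77]
  [11, ∞, 11, 11, 11, 11, 11]
  [61, 61, ∞, 51, 51, 70, 61]
  [92, 92, 84, ∞, 92, 70, 77]
  [96, 94, 84, 75, ∞, 70, 77]
  [21, 21, 21, 21, 21, ∞, 21]
  [61, 61, 62, 51, 51, 62, ∞]
D(6):
  [∞, 94, 51, 51, 51, 51, 77]
  [11, ∞, 11, 11, 11, 11, 11]
  [61, 61, ∞, 51, 51, 70, 61]
  [92, 92, 84, ∞, 92, 70, 77]
  [96, 94, 84, 75, ∞, 70, 77]
  [21, 21, 21, 21, 21, ∞, 21]
  [61, 61, 62, 51, 51, 62, ∞]
D(7):
  [∞, 94, 62, 51, 51, 62, 77]
  [11, ∞, 11, 11, 11, 11, 11]
  [61, 61, ∞, 51, 51, 70, 61]
  [92, 92, 84, ∞, 92, 70, 77]
  [96, 94, 84, 75, ∞, 70, 77]
  [21, 21, 21, 21, 21, ∞, 21]
  [61, 61, 62, 51, 51, 62, ∞]
Answer: M*[4][1] = 94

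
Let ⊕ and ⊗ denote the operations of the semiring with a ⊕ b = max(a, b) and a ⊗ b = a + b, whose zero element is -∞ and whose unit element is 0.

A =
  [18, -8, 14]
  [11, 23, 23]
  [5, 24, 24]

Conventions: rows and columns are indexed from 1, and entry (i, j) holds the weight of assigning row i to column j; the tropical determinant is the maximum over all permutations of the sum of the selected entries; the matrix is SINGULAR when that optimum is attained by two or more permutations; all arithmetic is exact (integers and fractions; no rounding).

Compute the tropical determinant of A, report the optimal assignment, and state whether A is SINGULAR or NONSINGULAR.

σ = (1, 2, 3): 18 + 23 + 24 = 65
σ = (1, 3, 2): 18 + 23 + 24 = 65
σ = (2, 1, 3): (-8) + 11 + 24 = 27
σ = (2, 3, 1): (-8) + 23 + 5 = 20
σ = (3, 1, 2): 14 + 11 + 24 = 49
σ = (3, 2, 1): 14 + 23 + 5 = 42
Optimal value attained by: σ = (1, 2, 3).
Answer: det⊕(A) = 65; verdict: SINGULAR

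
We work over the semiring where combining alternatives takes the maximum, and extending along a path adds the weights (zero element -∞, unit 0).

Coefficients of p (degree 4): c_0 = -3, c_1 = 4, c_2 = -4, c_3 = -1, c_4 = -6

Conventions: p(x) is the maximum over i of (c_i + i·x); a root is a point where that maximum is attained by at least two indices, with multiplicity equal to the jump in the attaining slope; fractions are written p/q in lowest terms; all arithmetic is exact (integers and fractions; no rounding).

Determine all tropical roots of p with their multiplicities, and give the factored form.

hull edge (i=0, c=-3) to (i=1, c=4): slope 7, span 1
hull edge (i=1, c=4) to (i=3, c=-1): slope -5/2, span 2
hull edge (i=3, c=-1) to (i=4, c=-6): slope -5, span 1
Factored form: p(x) = -6 ⊗ (x ⊕ (-7)) ⊗ (x ⊕ 5/2) ⊗ (x ⊕ 5/2) ⊗ (x ⊕ 5)
Answer: roots = -7 (mult 1), 5/2 (mult 2), 5 (mult 1)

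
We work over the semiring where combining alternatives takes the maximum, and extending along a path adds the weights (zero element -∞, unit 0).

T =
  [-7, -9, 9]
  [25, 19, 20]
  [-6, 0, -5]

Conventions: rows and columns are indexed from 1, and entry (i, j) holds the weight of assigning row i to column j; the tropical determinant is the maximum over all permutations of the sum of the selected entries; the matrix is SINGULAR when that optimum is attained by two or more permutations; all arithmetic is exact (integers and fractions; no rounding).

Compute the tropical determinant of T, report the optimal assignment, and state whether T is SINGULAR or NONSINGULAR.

σ = (1, 2, 3): (-7) + 19 + (-5) = 7
σ = (1, 3, 2): (-7) + 20 + 0 = 13
σ = (2, 1, 3): (-9) + 25 + (-5) = 11
σ = (2, 3, 1): (-9) + 20 + (-6) = 5
σ = (3, 1, 2): 9 + 25 + 0 = 34
σ = (3, 2, 1): 9 + 19 + (-6) = 22
Optimal value attained by: σ = (3, 1, 2).
Answer: det⊕(T) = 34; verdict: NONSINGULAR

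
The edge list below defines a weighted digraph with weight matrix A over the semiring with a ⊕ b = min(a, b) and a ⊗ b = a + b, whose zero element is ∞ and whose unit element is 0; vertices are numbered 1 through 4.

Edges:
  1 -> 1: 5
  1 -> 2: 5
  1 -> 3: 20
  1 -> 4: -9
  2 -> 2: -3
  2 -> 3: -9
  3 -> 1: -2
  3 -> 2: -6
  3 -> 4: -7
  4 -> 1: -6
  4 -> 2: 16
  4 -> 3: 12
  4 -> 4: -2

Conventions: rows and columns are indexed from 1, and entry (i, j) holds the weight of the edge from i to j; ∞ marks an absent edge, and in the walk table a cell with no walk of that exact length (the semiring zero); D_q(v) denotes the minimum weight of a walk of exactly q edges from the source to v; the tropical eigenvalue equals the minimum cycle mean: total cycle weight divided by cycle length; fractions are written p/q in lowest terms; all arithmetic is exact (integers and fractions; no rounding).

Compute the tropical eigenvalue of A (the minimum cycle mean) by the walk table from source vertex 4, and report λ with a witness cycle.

q=0: [∞, ∞, ∞, 0]
q=1: [-6, 16, 12, -2]
q=2: [-8, -1, 7, -15]
q=3: [-21, -4, -10, -17]
q=4: [-23, -16, -13, -30]
Optimal cycle mean attained by: cycle 1->4->1, total (-9) + (-6), length 2.
Answer: λ = -15/2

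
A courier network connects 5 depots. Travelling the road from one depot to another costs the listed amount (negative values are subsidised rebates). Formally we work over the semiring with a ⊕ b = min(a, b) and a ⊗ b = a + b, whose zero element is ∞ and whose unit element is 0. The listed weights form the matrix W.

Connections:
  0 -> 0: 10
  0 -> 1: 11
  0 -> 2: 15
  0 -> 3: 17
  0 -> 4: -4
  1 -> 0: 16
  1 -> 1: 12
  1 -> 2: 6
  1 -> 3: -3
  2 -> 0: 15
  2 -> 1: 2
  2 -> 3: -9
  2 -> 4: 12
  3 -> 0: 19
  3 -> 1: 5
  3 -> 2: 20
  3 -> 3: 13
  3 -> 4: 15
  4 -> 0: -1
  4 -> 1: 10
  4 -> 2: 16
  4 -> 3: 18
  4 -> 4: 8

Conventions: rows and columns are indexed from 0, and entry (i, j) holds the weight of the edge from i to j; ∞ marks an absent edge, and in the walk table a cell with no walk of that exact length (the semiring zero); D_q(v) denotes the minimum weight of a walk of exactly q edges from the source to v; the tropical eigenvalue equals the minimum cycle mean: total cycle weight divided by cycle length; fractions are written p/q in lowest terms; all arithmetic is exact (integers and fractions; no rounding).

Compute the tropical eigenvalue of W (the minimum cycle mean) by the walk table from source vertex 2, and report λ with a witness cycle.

q=0: [∞, ∞, 0, ∞, ∞]
q=1: [15, 2, ∞, -9, 12]
q=2: [10, -4, 8, -1, 6]
q=3: [5, 4, 2, -7, 6]
q=4: [5, -2, 10, -7, 1]
q=5: [0, -2, 4, -5, 1]
Optimal cycle mean attained by: cycle 0->4->0, total (-4) + (-1), length 2.
Answer: λ = -5/2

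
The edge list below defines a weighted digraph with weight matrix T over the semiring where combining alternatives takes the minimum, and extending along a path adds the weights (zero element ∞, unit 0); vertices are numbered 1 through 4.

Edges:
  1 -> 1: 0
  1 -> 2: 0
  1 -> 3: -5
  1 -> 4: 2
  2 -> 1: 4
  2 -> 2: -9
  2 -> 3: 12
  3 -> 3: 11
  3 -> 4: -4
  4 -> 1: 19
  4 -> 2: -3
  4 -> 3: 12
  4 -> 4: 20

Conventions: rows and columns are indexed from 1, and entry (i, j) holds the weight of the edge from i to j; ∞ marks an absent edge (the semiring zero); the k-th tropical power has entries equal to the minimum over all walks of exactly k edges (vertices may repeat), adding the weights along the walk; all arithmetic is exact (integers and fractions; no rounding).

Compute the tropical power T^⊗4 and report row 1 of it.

T^⊗2:
  [0, -9, -5, -9]
  [-5, -18, -1, 6]
  [15, -7, 8, 7]
  [1, -12, 9, 8]
T^⊗3:
  [-5, -18, -5, -9]
  [-14, -27, -10, -5]
  [-3, -16, 5, 4]
  [-8, -21, -4, 3]
T^⊗4:
  [-14, -27, -10, -9]
  [-23, -36, -19, -14]
  [-12, -25, -8, -1]
  [-17, -30, -13, -8]
Answer: row 1 of T^⊗4 = [-14, -27, -10, -9]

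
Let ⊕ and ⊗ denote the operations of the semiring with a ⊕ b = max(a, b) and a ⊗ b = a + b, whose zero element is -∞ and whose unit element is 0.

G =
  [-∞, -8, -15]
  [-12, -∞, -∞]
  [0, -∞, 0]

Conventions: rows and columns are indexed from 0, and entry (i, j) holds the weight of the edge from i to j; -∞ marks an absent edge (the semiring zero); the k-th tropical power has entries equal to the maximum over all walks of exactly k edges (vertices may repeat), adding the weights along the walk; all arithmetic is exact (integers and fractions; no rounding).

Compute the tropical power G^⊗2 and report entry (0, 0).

G^⊗2:
  [-15, -∞, -15]
  [-∞, -20, -27]
  [0, -8, 0]
Key observation: the optimum is the walk 0->2->0, with weight (-15) + 0 = -15.
Optimal value attained by: walk 0->2->0.
Answer: (G^⊗2)[0][0] = -15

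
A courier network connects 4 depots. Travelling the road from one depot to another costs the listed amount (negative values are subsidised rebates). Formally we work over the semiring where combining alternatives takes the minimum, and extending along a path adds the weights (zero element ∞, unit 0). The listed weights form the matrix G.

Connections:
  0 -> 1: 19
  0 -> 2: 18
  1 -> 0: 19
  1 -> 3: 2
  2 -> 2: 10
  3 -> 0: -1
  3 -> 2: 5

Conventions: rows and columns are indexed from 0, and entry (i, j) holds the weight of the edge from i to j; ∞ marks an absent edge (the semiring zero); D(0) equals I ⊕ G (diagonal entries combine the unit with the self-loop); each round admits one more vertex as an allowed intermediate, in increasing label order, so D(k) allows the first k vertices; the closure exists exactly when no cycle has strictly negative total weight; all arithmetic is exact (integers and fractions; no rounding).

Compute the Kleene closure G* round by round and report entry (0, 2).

D(0):
  [0, 19, 18, ∞]
  [19, 0, ∞, 2]
  [∞, ∞, 0, ∞]
  [-1, ∞, 5, 0]
D(1):
  [0, 19, 18, ∞]
  [19, 0, 37, 2]
  [∞, ∞, 0, ∞]
  [-1, 18, 5, 0]
D(2):
  [0, 19, 18, 21]
  [19, 0, 37, 2]
  [∞, ∞, 0, ∞]
  [-1, 18, 5, 0]
D(3):
  [0, 19, 18, 21]
  [19, 0, 37, 2]
  [∞, ∞, 0, ∞]
  [-1, 18, 5, 0]
D(4):
  [0, 19, 18, 21]
  [1, 0, 7, 2]
  [∞, ∞, 0, ∞]
  [-1, 18, 5, 0]
Answer: G*[0][2] = 18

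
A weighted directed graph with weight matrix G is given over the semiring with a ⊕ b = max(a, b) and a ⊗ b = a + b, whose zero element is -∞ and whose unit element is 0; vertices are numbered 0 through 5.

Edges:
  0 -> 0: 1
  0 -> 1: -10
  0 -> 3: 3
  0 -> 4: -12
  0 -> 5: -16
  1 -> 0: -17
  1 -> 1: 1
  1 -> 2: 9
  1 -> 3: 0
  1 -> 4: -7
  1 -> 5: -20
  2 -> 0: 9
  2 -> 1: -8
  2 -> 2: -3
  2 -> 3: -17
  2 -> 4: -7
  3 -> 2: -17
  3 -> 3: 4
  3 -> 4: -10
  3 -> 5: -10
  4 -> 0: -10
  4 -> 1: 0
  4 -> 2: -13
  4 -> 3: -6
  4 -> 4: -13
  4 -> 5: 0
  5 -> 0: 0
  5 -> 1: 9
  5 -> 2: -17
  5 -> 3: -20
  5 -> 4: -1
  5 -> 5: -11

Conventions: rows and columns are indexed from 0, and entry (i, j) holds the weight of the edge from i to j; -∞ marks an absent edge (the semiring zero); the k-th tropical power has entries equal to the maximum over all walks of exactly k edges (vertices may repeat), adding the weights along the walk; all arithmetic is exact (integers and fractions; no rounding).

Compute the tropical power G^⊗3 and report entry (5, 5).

G^⊗2:
  [2, -7, -1, 7, -7, -7]
  [18, 2, 10, 4, 2, -7]
  [10, -1, 1, 12, -3, -7]
  [-8, -1, -13, 8, -6, -6]
  [0, 9, 9, 0, -1, -11]
  [1, 10, 18, 9, 2, -1]
G^⊗3:
  [8, 2, 2, 11, -3, -3]
  [19, 8, 11, 21, 6, 2]
  [11, 2, 8, 16, 2, 2]
  [-4, 3, 8, 12, -2, -2]
  [18, 10, 18, 9, 2, -1]
  [27, 11, 19, 13, 11, 2]
Key observation: the optimum is the walk 5->1->4->5, with weight 9 + (-7) + 0 = 2.
Optimal value attained by: walk 5->1->4->5.
Answer: (G^⊗3)[5][5] = 2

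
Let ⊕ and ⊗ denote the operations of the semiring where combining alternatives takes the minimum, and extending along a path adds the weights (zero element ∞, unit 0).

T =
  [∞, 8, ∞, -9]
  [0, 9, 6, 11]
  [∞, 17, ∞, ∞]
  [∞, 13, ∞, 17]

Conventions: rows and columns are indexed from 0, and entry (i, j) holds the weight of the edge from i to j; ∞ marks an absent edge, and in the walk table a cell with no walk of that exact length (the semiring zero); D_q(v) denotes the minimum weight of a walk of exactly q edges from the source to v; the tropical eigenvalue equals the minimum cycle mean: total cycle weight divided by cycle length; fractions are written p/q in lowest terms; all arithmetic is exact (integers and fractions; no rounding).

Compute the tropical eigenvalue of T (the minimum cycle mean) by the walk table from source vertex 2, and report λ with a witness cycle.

q=0: [∞, ∞, 0, ∞]
q=1: [∞, 17, ∞, ∞]
q=2: [17, 26, 23, 28]
q=3: [26, 25, 32, 8]
q=4: [25, 21, 31, 17]
Optimal cycle mean attained by: cycle 0->3->1->0, total (-9) + 13 + 0, length 3.
Answer: λ = 4/3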